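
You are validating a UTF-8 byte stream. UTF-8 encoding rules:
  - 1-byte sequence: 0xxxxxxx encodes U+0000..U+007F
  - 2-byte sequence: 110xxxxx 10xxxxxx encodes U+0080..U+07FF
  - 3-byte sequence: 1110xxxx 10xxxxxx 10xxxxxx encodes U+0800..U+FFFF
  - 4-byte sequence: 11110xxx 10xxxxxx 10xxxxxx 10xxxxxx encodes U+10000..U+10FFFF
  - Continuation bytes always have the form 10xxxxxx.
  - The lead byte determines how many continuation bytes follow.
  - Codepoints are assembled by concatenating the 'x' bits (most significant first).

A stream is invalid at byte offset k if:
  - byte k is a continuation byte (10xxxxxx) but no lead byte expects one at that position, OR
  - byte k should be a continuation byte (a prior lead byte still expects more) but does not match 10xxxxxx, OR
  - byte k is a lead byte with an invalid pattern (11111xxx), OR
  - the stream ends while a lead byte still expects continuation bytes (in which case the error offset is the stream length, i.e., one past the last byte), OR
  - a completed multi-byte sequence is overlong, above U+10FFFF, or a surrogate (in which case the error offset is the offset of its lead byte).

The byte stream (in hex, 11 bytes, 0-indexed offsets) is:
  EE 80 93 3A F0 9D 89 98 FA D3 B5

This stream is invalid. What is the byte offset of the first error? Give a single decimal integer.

Answer: 8

Derivation:
Byte[0]=EE: 3-byte lead, need 2 cont bytes. acc=0xE
Byte[1]=80: continuation. acc=(acc<<6)|0x00=0x380
Byte[2]=93: continuation. acc=(acc<<6)|0x13=0xE013
Completed: cp=U+E013 (starts at byte 0)
Byte[3]=3A: 1-byte ASCII. cp=U+003A
Byte[4]=F0: 4-byte lead, need 3 cont bytes. acc=0x0
Byte[5]=9D: continuation. acc=(acc<<6)|0x1D=0x1D
Byte[6]=89: continuation. acc=(acc<<6)|0x09=0x749
Byte[7]=98: continuation. acc=(acc<<6)|0x18=0x1D258
Completed: cp=U+1D258 (starts at byte 4)
Byte[8]=FA: INVALID lead byte (not 0xxx/110x/1110/11110)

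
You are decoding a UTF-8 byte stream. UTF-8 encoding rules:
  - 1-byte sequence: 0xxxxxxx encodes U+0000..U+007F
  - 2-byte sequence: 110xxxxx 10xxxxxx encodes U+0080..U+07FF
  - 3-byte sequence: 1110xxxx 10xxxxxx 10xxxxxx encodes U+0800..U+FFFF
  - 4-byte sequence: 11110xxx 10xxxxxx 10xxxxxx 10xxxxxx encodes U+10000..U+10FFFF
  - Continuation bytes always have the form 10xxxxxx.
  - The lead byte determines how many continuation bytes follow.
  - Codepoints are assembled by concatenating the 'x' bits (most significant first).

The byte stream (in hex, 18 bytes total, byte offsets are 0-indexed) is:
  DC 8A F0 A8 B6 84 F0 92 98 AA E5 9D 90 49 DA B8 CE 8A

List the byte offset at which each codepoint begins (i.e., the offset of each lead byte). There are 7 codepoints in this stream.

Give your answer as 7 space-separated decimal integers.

Answer: 0 2 6 10 13 14 16

Derivation:
Byte[0]=DC: 2-byte lead, need 1 cont bytes. acc=0x1C
Byte[1]=8A: continuation. acc=(acc<<6)|0x0A=0x70A
Completed: cp=U+070A (starts at byte 0)
Byte[2]=F0: 4-byte lead, need 3 cont bytes. acc=0x0
Byte[3]=A8: continuation. acc=(acc<<6)|0x28=0x28
Byte[4]=B6: continuation. acc=(acc<<6)|0x36=0xA36
Byte[5]=84: continuation. acc=(acc<<6)|0x04=0x28D84
Completed: cp=U+28D84 (starts at byte 2)
Byte[6]=F0: 4-byte lead, need 3 cont bytes. acc=0x0
Byte[7]=92: continuation. acc=(acc<<6)|0x12=0x12
Byte[8]=98: continuation. acc=(acc<<6)|0x18=0x498
Byte[9]=AA: continuation. acc=(acc<<6)|0x2A=0x1262A
Completed: cp=U+1262A (starts at byte 6)
Byte[10]=E5: 3-byte lead, need 2 cont bytes. acc=0x5
Byte[11]=9D: continuation. acc=(acc<<6)|0x1D=0x15D
Byte[12]=90: continuation. acc=(acc<<6)|0x10=0x5750
Completed: cp=U+5750 (starts at byte 10)
Byte[13]=49: 1-byte ASCII. cp=U+0049
Byte[14]=DA: 2-byte lead, need 1 cont bytes. acc=0x1A
Byte[15]=B8: continuation. acc=(acc<<6)|0x38=0x6B8
Completed: cp=U+06B8 (starts at byte 14)
Byte[16]=CE: 2-byte lead, need 1 cont bytes. acc=0xE
Byte[17]=8A: continuation. acc=(acc<<6)|0x0A=0x38A
Completed: cp=U+038A (starts at byte 16)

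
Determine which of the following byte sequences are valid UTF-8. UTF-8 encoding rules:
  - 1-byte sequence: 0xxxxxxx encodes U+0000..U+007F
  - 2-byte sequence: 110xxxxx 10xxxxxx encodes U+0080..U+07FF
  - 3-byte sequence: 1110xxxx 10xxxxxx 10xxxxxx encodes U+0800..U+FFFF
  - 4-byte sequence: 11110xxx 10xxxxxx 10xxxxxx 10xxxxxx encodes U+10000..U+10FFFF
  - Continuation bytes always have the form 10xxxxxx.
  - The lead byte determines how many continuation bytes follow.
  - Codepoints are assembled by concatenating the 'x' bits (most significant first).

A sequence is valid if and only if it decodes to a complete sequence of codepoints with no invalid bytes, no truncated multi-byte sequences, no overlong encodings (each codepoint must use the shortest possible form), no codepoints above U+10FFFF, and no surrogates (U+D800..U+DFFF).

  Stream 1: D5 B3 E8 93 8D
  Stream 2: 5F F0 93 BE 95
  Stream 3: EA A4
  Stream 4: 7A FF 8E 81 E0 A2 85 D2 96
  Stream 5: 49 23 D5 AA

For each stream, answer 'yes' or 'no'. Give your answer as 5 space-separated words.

Answer: yes yes no no yes

Derivation:
Stream 1: decodes cleanly. VALID
Stream 2: decodes cleanly. VALID
Stream 3: error at byte offset 2. INVALID
Stream 4: error at byte offset 1. INVALID
Stream 5: decodes cleanly. VALID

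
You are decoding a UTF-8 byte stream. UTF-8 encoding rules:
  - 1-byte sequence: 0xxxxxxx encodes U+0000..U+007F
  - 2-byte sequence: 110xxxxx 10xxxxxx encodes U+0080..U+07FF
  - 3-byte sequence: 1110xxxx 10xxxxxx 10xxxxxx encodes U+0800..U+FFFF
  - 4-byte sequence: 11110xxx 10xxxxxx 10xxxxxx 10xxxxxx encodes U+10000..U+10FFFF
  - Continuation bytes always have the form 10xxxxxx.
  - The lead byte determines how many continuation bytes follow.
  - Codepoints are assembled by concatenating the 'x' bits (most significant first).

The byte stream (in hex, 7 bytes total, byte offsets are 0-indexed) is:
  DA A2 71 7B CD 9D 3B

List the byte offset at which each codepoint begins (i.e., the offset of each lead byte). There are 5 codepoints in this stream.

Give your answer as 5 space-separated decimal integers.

Answer: 0 2 3 4 6

Derivation:
Byte[0]=DA: 2-byte lead, need 1 cont bytes. acc=0x1A
Byte[1]=A2: continuation. acc=(acc<<6)|0x22=0x6A2
Completed: cp=U+06A2 (starts at byte 0)
Byte[2]=71: 1-byte ASCII. cp=U+0071
Byte[3]=7B: 1-byte ASCII. cp=U+007B
Byte[4]=CD: 2-byte lead, need 1 cont bytes. acc=0xD
Byte[5]=9D: continuation. acc=(acc<<6)|0x1D=0x35D
Completed: cp=U+035D (starts at byte 4)
Byte[6]=3B: 1-byte ASCII. cp=U+003B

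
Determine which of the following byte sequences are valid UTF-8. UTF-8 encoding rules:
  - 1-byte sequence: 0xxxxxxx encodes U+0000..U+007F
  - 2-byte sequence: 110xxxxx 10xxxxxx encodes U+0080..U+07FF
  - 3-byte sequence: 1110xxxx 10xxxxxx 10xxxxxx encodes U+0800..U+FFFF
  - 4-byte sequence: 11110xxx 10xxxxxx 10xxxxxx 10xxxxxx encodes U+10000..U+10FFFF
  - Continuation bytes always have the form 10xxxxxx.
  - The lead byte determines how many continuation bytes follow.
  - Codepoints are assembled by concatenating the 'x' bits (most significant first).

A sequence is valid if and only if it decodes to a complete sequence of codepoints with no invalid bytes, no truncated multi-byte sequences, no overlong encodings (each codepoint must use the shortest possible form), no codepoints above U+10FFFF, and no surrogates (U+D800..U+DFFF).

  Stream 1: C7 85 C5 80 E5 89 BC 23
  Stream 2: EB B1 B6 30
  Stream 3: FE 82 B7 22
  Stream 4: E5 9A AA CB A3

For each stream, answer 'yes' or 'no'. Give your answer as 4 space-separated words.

Stream 1: decodes cleanly. VALID
Stream 2: decodes cleanly. VALID
Stream 3: error at byte offset 0. INVALID
Stream 4: decodes cleanly. VALID

Answer: yes yes no yes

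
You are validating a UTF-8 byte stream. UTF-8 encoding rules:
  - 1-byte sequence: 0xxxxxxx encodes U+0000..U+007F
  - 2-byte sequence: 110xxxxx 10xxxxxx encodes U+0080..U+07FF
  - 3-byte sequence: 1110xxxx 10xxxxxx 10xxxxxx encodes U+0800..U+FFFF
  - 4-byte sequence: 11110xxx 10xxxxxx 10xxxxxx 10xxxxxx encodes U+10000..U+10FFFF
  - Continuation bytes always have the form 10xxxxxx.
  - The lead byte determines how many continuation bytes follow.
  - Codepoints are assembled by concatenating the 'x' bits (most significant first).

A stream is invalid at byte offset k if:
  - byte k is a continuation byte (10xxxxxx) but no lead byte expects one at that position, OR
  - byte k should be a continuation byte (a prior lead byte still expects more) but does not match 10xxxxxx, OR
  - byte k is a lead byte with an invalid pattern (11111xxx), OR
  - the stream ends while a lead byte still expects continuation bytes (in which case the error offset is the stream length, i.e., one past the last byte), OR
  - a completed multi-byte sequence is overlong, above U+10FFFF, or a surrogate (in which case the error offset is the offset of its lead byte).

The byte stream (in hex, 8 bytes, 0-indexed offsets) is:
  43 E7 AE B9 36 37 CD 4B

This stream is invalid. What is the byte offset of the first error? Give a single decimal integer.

Answer: 7

Derivation:
Byte[0]=43: 1-byte ASCII. cp=U+0043
Byte[1]=E7: 3-byte lead, need 2 cont bytes. acc=0x7
Byte[2]=AE: continuation. acc=(acc<<6)|0x2E=0x1EE
Byte[3]=B9: continuation. acc=(acc<<6)|0x39=0x7BB9
Completed: cp=U+7BB9 (starts at byte 1)
Byte[4]=36: 1-byte ASCII. cp=U+0036
Byte[5]=37: 1-byte ASCII. cp=U+0037
Byte[6]=CD: 2-byte lead, need 1 cont bytes. acc=0xD
Byte[7]=4B: expected 10xxxxxx continuation. INVALID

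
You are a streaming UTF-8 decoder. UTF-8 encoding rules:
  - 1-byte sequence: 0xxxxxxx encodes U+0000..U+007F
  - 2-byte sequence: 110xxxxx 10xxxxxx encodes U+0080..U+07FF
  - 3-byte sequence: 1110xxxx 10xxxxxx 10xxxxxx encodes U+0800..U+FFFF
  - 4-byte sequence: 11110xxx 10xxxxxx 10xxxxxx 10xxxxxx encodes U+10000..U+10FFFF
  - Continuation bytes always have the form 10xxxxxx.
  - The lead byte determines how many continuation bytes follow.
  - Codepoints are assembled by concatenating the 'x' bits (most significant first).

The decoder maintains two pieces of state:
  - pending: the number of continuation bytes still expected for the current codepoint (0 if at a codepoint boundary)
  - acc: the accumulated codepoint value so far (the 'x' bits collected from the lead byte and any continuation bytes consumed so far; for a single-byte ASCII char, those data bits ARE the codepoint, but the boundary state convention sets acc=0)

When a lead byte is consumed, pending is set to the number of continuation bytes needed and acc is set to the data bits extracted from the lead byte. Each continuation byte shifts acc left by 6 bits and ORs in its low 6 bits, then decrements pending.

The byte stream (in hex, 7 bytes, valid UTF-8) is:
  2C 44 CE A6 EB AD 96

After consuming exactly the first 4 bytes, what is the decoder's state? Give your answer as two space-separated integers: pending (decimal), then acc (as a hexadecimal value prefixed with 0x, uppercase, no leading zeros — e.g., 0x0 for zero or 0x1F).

Answer: 0 0x3A6

Derivation:
Byte[0]=2C: 1-byte. pending=0, acc=0x0
Byte[1]=44: 1-byte. pending=0, acc=0x0
Byte[2]=CE: 2-byte lead. pending=1, acc=0xE
Byte[3]=A6: continuation. acc=(acc<<6)|0x26=0x3A6, pending=0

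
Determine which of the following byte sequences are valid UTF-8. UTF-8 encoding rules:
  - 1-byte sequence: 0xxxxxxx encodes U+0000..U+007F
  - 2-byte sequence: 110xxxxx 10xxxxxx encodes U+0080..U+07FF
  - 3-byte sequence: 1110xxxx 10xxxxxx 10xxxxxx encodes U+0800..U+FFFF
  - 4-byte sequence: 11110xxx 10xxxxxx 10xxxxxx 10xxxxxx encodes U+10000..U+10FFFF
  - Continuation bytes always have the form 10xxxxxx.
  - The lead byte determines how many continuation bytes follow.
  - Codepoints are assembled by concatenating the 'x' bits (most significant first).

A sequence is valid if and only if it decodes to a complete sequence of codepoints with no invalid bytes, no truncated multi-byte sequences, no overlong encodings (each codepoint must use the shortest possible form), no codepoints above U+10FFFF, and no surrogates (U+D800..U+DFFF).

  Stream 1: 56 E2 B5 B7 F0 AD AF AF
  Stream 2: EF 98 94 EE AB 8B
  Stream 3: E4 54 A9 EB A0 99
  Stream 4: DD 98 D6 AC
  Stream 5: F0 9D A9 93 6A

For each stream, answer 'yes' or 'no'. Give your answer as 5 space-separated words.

Stream 1: decodes cleanly. VALID
Stream 2: decodes cleanly. VALID
Stream 3: error at byte offset 1. INVALID
Stream 4: decodes cleanly. VALID
Stream 5: decodes cleanly. VALID

Answer: yes yes no yes yes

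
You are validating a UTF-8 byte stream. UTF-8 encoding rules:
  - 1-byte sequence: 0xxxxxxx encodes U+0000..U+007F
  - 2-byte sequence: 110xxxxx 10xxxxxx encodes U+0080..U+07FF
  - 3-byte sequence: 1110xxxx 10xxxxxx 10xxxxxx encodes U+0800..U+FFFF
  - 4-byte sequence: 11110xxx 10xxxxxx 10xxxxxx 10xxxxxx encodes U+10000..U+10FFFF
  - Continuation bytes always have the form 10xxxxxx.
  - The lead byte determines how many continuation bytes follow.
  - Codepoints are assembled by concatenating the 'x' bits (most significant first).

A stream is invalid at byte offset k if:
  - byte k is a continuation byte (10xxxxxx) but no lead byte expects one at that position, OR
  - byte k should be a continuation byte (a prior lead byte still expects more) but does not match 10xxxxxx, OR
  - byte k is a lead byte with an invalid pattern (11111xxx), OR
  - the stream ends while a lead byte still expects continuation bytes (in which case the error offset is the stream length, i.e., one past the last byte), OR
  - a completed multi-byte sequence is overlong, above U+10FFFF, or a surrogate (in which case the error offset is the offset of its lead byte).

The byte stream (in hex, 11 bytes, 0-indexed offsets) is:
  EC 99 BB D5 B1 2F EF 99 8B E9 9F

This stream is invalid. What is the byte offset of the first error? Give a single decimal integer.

Byte[0]=EC: 3-byte lead, need 2 cont bytes. acc=0xC
Byte[1]=99: continuation. acc=(acc<<6)|0x19=0x319
Byte[2]=BB: continuation. acc=(acc<<6)|0x3B=0xC67B
Completed: cp=U+C67B (starts at byte 0)
Byte[3]=D5: 2-byte lead, need 1 cont bytes. acc=0x15
Byte[4]=B1: continuation. acc=(acc<<6)|0x31=0x571
Completed: cp=U+0571 (starts at byte 3)
Byte[5]=2F: 1-byte ASCII. cp=U+002F
Byte[6]=EF: 3-byte lead, need 2 cont bytes. acc=0xF
Byte[7]=99: continuation. acc=(acc<<6)|0x19=0x3D9
Byte[8]=8B: continuation. acc=(acc<<6)|0x0B=0xF64B
Completed: cp=U+F64B (starts at byte 6)
Byte[9]=E9: 3-byte lead, need 2 cont bytes. acc=0x9
Byte[10]=9F: continuation. acc=(acc<<6)|0x1F=0x25F
Byte[11]: stream ended, expected continuation. INVALID

Answer: 11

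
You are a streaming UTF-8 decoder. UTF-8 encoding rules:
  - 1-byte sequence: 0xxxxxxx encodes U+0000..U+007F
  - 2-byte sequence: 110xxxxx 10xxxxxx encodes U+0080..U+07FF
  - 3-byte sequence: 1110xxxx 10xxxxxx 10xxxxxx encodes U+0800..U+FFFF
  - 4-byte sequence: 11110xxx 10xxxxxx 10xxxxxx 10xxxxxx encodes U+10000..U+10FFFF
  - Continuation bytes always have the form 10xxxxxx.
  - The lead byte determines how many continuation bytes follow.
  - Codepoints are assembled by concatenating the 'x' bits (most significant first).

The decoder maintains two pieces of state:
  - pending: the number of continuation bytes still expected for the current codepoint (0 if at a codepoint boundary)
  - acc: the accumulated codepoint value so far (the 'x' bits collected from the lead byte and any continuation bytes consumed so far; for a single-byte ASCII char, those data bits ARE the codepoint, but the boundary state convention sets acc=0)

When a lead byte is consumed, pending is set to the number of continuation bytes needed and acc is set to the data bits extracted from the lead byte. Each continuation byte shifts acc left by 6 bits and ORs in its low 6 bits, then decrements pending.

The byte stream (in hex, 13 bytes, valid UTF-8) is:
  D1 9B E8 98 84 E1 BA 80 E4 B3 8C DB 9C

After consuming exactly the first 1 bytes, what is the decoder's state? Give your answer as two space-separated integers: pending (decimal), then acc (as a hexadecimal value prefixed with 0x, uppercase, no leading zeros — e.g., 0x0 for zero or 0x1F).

Answer: 1 0x11

Derivation:
Byte[0]=D1: 2-byte lead. pending=1, acc=0x11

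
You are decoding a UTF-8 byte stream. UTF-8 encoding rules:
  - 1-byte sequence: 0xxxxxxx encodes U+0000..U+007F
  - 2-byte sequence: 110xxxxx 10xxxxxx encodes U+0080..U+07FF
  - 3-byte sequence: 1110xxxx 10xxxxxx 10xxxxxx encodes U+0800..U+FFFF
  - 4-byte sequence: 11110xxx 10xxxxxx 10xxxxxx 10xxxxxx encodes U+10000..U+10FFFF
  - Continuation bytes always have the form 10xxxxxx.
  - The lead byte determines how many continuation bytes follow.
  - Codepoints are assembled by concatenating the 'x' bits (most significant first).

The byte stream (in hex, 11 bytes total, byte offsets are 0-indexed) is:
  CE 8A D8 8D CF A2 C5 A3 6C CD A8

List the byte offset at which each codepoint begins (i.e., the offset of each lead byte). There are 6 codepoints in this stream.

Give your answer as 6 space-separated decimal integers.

Answer: 0 2 4 6 8 9

Derivation:
Byte[0]=CE: 2-byte lead, need 1 cont bytes. acc=0xE
Byte[1]=8A: continuation. acc=(acc<<6)|0x0A=0x38A
Completed: cp=U+038A (starts at byte 0)
Byte[2]=D8: 2-byte lead, need 1 cont bytes. acc=0x18
Byte[3]=8D: continuation. acc=(acc<<6)|0x0D=0x60D
Completed: cp=U+060D (starts at byte 2)
Byte[4]=CF: 2-byte lead, need 1 cont bytes. acc=0xF
Byte[5]=A2: continuation. acc=(acc<<6)|0x22=0x3E2
Completed: cp=U+03E2 (starts at byte 4)
Byte[6]=C5: 2-byte lead, need 1 cont bytes. acc=0x5
Byte[7]=A3: continuation. acc=(acc<<6)|0x23=0x163
Completed: cp=U+0163 (starts at byte 6)
Byte[8]=6C: 1-byte ASCII. cp=U+006C
Byte[9]=CD: 2-byte lead, need 1 cont bytes. acc=0xD
Byte[10]=A8: continuation. acc=(acc<<6)|0x28=0x368
Completed: cp=U+0368 (starts at byte 9)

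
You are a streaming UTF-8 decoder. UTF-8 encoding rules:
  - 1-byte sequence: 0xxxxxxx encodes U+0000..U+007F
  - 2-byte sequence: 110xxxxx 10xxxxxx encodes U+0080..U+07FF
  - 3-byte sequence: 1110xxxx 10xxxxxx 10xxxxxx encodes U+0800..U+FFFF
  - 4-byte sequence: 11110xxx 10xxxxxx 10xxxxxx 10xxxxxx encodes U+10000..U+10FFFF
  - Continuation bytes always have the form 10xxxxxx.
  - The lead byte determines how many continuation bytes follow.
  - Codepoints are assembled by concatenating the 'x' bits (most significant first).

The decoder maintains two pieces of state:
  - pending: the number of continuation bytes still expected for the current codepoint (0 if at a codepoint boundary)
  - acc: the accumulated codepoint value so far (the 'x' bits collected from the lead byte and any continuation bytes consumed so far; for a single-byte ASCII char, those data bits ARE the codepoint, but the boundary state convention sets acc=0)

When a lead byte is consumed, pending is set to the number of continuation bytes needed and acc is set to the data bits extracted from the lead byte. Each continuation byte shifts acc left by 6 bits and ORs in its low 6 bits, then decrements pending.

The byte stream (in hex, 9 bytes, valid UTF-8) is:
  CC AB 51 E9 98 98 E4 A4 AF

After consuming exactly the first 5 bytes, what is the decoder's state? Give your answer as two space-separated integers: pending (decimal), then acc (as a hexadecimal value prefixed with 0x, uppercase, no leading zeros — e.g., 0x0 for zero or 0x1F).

Byte[0]=CC: 2-byte lead. pending=1, acc=0xC
Byte[1]=AB: continuation. acc=(acc<<6)|0x2B=0x32B, pending=0
Byte[2]=51: 1-byte. pending=0, acc=0x0
Byte[3]=E9: 3-byte lead. pending=2, acc=0x9
Byte[4]=98: continuation. acc=(acc<<6)|0x18=0x258, pending=1

Answer: 1 0x258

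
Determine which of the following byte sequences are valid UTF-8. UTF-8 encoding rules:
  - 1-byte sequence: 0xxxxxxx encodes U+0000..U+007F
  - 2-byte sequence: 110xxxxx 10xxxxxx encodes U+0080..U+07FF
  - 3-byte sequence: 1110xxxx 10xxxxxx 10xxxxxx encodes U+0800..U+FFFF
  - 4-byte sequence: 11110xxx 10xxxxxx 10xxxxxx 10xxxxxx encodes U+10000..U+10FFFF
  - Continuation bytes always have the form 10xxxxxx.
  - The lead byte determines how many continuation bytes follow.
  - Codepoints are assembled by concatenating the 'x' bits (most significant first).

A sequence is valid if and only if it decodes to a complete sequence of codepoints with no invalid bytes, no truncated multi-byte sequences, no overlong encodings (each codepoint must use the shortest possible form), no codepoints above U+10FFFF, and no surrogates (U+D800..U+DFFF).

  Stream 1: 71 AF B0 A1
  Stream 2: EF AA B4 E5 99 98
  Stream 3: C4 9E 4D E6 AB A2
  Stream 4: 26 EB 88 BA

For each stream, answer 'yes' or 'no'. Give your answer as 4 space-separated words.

Stream 1: error at byte offset 1. INVALID
Stream 2: decodes cleanly. VALID
Stream 3: decodes cleanly. VALID
Stream 4: decodes cleanly. VALID

Answer: no yes yes yes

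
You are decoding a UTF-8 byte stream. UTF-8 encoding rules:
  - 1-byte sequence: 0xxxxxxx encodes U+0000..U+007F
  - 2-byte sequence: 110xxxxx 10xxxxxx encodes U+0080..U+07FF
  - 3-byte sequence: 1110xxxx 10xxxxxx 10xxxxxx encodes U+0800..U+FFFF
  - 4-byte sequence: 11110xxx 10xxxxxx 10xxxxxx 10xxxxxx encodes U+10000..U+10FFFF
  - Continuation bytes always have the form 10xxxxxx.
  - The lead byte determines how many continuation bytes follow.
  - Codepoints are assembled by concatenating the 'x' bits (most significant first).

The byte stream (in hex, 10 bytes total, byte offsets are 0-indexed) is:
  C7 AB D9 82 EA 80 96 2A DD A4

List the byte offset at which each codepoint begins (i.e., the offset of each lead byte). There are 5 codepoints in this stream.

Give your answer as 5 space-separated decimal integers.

Byte[0]=C7: 2-byte lead, need 1 cont bytes. acc=0x7
Byte[1]=AB: continuation. acc=(acc<<6)|0x2B=0x1EB
Completed: cp=U+01EB (starts at byte 0)
Byte[2]=D9: 2-byte lead, need 1 cont bytes. acc=0x19
Byte[3]=82: continuation. acc=(acc<<6)|0x02=0x642
Completed: cp=U+0642 (starts at byte 2)
Byte[4]=EA: 3-byte lead, need 2 cont bytes. acc=0xA
Byte[5]=80: continuation. acc=(acc<<6)|0x00=0x280
Byte[6]=96: continuation. acc=(acc<<6)|0x16=0xA016
Completed: cp=U+A016 (starts at byte 4)
Byte[7]=2A: 1-byte ASCII. cp=U+002A
Byte[8]=DD: 2-byte lead, need 1 cont bytes. acc=0x1D
Byte[9]=A4: continuation. acc=(acc<<6)|0x24=0x764
Completed: cp=U+0764 (starts at byte 8)

Answer: 0 2 4 7 8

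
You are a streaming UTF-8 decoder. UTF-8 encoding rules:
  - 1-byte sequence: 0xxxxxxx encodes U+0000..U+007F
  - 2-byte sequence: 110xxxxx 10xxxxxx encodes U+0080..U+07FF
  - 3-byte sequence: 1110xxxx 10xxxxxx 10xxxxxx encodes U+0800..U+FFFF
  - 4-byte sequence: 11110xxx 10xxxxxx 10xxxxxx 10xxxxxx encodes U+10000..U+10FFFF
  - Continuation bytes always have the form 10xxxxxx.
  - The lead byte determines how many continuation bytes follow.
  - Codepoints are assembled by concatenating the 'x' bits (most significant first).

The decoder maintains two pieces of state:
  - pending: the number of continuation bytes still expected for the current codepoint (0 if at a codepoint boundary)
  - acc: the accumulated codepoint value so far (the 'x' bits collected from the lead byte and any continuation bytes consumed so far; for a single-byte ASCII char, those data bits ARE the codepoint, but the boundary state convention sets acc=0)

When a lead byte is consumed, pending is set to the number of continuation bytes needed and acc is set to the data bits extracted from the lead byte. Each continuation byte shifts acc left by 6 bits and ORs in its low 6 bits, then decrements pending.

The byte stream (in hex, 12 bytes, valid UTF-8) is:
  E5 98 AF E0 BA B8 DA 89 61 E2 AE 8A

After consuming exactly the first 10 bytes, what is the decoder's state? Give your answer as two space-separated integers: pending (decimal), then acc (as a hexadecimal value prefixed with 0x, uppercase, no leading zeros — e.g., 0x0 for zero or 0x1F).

Byte[0]=E5: 3-byte lead. pending=2, acc=0x5
Byte[1]=98: continuation. acc=(acc<<6)|0x18=0x158, pending=1
Byte[2]=AF: continuation. acc=(acc<<6)|0x2F=0x562F, pending=0
Byte[3]=E0: 3-byte lead. pending=2, acc=0x0
Byte[4]=BA: continuation. acc=(acc<<6)|0x3A=0x3A, pending=1
Byte[5]=B8: continuation. acc=(acc<<6)|0x38=0xEB8, pending=0
Byte[6]=DA: 2-byte lead. pending=1, acc=0x1A
Byte[7]=89: continuation. acc=(acc<<6)|0x09=0x689, pending=0
Byte[8]=61: 1-byte. pending=0, acc=0x0
Byte[9]=E2: 3-byte lead. pending=2, acc=0x2

Answer: 2 0x2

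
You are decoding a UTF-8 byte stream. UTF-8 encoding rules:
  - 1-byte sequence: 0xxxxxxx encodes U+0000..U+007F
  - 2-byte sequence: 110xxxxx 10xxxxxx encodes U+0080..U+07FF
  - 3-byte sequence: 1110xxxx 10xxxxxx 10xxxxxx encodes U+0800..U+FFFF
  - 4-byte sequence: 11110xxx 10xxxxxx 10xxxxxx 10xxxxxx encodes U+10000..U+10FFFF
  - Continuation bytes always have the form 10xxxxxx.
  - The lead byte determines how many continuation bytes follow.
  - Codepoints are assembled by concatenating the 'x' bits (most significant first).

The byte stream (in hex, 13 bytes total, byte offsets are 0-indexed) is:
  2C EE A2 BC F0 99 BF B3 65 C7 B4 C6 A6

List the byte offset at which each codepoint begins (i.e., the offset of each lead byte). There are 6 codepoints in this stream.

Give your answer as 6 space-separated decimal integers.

Byte[0]=2C: 1-byte ASCII. cp=U+002C
Byte[1]=EE: 3-byte lead, need 2 cont bytes. acc=0xE
Byte[2]=A2: continuation. acc=(acc<<6)|0x22=0x3A2
Byte[3]=BC: continuation. acc=(acc<<6)|0x3C=0xE8BC
Completed: cp=U+E8BC (starts at byte 1)
Byte[4]=F0: 4-byte lead, need 3 cont bytes. acc=0x0
Byte[5]=99: continuation. acc=(acc<<6)|0x19=0x19
Byte[6]=BF: continuation. acc=(acc<<6)|0x3F=0x67F
Byte[7]=B3: continuation. acc=(acc<<6)|0x33=0x19FF3
Completed: cp=U+19FF3 (starts at byte 4)
Byte[8]=65: 1-byte ASCII. cp=U+0065
Byte[9]=C7: 2-byte lead, need 1 cont bytes. acc=0x7
Byte[10]=B4: continuation. acc=(acc<<6)|0x34=0x1F4
Completed: cp=U+01F4 (starts at byte 9)
Byte[11]=C6: 2-byte lead, need 1 cont bytes. acc=0x6
Byte[12]=A6: continuation. acc=(acc<<6)|0x26=0x1A6
Completed: cp=U+01A6 (starts at byte 11)

Answer: 0 1 4 8 9 11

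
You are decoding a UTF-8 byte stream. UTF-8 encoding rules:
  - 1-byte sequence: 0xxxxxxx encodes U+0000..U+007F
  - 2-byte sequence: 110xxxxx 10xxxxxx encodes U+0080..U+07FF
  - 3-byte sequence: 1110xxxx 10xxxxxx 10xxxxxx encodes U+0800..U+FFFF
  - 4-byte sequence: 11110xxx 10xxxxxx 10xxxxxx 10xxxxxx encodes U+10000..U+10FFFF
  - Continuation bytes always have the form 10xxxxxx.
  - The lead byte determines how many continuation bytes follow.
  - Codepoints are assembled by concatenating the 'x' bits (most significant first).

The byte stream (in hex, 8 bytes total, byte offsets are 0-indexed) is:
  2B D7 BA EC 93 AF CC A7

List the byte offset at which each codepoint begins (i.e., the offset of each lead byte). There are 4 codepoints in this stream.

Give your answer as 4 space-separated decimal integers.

Answer: 0 1 3 6

Derivation:
Byte[0]=2B: 1-byte ASCII. cp=U+002B
Byte[1]=D7: 2-byte lead, need 1 cont bytes. acc=0x17
Byte[2]=BA: continuation. acc=(acc<<6)|0x3A=0x5FA
Completed: cp=U+05FA (starts at byte 1)
Byte[3]=EC: 3-byte lead, need 2 cont bytes. acc=0xC
Byte[4]=93: continuation. acc=(acc<<6)|0x13=0x313
Byte[5]=AF: continuation. acc=(acc<<6)|0x2F=0xC4EF
Completed: cp=U+C4EF (starts at byte 3)
Byte[6]=CC: 2-byte lead, need 1 cont bytes. acc=0xC
Byte[7]=A7: continuation. acc=(acc<<6)|0x27=0x327
Completed: cp=U+0327 (starts at byte 6)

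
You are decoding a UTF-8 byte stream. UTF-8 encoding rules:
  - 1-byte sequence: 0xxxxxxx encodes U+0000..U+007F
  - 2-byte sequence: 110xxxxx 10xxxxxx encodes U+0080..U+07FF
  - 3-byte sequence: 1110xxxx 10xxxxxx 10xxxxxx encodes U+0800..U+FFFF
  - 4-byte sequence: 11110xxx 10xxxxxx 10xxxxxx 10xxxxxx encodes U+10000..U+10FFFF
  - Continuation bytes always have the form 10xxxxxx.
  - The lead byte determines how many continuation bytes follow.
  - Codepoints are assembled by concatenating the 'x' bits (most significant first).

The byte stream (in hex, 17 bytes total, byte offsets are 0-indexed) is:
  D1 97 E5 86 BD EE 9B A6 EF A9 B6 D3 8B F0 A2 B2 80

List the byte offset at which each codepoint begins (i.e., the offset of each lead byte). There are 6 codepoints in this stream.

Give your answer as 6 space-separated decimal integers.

Byte[0]=D1: 2-byte lead, need 1 cont bytes. acc=0x11
Byte[1]=97: continuation. acc=(acc<<6)|0x17=0x457
Completed: cp=U+0457 (starts at byte 0)
Byte[2]=E5: 3-byte lead, need 2 cont bytes. acc=0x5
Byte[3]=86: continuation. acc=(acc<<6)|0x06=0x146
Byte[4]=BD: continuation. acc=(acc<<6)|0x3D=0x51BD
Completed: cp=U+51BD (starts at byte 2)
Byte[5]=EE: 3-byte lead, need 2 cont bytes. acc=0xE
Byte[6]=9B: continuation. acc=(acc<<6)|0x1B=0x39B
Byte[7]=A6: continuation. acc=(acc<<6)|0x26=0xE6E6
Completed: cp=U+E6E6 (starts at byte 5)
Byte[8]=EF: 3-byte lead, need 2 cont bytes. acc=0xF
Byte[9]=A9: continuation. acc=(acc<<6)|0x29=0x3E9
Byte[10]=B6: continuation. acc=(acc<<6)|0x36=0xFA76
Completed: cp=U+FA76 (starts at byte 8)
Byte[11]=D3: 2-byte lead, need 1 cont bytes. acc=0x13
Byte[12]=8B: continuation. acc=(acc<<6)|0x0B=0x4CB
Completed: cp=U+04CB (starts at byte 11)
Byte[13]=F0: 4-byte lead, need 3 cont bytes. acc=0x0
Byte[14]=A2: continuation. acc=(acc<<6)|0x22=0x22
Byte[15]=B2: continuation. acc=(acc<<6)|0x32=0x8B2
Byte[16]=80: continuation. acc=(acc<<6)|0x00=0x22C80
Completed: cp=U+22C80 (starts at byte 13)

Answer: 0 2 5 8 11 13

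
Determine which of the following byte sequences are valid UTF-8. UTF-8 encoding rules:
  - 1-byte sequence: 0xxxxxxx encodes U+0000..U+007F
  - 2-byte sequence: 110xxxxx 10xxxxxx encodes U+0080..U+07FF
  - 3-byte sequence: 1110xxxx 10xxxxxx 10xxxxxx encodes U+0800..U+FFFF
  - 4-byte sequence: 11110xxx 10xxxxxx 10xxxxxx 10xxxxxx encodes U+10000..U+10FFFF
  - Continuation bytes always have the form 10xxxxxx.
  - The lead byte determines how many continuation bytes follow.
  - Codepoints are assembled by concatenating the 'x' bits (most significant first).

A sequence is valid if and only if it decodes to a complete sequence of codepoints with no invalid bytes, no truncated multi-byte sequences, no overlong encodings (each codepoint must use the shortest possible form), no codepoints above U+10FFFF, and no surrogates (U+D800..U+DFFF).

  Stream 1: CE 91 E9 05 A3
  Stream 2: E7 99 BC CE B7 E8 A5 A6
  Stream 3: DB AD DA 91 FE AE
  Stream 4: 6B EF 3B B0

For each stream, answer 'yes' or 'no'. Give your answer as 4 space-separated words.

Stream 1: error at byte offset 3. INVALID
Stream 2: decodes cleanly. VALID
Stream 3: error at byte offset 4. INVALID
Stream 4: error at byte offset 2. INVALID

Answer: no yes no no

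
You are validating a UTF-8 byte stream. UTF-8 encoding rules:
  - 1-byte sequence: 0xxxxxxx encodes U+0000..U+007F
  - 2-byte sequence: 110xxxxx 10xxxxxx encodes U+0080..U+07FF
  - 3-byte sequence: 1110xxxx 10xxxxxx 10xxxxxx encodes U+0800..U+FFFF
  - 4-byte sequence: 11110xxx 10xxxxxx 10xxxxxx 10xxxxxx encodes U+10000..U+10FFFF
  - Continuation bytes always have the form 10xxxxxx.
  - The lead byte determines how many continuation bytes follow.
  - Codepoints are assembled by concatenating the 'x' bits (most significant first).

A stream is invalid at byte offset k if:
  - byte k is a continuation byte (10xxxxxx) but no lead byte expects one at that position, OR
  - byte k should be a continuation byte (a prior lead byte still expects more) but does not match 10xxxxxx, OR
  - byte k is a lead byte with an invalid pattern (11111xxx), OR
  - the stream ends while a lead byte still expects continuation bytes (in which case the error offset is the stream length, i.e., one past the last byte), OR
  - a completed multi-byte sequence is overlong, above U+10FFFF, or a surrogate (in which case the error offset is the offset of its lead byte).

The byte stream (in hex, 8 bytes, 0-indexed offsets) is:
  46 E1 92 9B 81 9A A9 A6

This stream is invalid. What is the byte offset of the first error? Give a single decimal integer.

Byte[0]=46: 1-byte ASCII. cp=U+0046
Byte[1]=E1: 3-byte lead, need 2 cont bytes. acc=0x1
Byte[2]=92: continuation. acc=(acc<<6)|0x12=0x52
Byte[3]=9B: continuation. acc=(acc<<6)|0x1B=0x149B
Completed: cp=U+149B (starts at byte 1)
Byte[4]=81: INVALID lead byte (not 0xxx/110x/1110/11110)

Answer: 4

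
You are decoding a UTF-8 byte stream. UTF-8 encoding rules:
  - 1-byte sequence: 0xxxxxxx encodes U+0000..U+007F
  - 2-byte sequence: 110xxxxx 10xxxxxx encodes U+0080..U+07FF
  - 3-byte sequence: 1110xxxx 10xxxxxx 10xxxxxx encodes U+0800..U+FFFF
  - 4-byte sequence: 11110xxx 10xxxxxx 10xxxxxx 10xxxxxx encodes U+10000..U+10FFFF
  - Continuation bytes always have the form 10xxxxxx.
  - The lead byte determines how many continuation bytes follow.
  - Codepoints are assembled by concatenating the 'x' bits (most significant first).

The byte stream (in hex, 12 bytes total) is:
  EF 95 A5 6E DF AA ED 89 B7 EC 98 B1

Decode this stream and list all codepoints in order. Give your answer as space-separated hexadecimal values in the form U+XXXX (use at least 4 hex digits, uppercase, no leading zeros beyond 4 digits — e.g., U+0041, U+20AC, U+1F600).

Byte[0]=EF: 3-byte lead, need 2 cont bytes. acc=0xF
Byte[1]=95: continuation. acc=(acc<<6)|0x15=0x3D5
Byte[2]=A5: continuation. acc=(acc<<6)|0x25=0xF565
Completed: cp=U+F565 (starts at byte 0)
Byte[3]=6E: 1-byte ASCII. cp=U+006E
Byte[4]=DF: 2-byte lead, need 1 cont bytes. acc=0x1F
Byte[5]=AA: continuation. acc=(acc<<6)|0x2A=0x7EA
Completed: cp=U+07EA (starts at byte 4)
Byte[6]=ED: 3-byte lead, need 2 cont bytes. acc=0xD
Byte[7]=89: continuation. acc=(acc<<6)|0x09=0x349
Byte[8]=B7: continuation. acc=(acc<<6)|0x37=0xD277
Completed: cp=U+D277 (starts at byte 6)
Byte[9]=EC: 3-byte lead, need 2 cont bytes. acc=0xC
Byte[10]=98: continuation. acc=(acc<<6)|0x18=0x318
Byte[11]=B1: continuation. acc=(acc<<6)|0x31=0xC631
Completed: cp=U+C631 (starts at byte 9)

Answer: U+F565 U+006E U+07EA U+D277 U+C631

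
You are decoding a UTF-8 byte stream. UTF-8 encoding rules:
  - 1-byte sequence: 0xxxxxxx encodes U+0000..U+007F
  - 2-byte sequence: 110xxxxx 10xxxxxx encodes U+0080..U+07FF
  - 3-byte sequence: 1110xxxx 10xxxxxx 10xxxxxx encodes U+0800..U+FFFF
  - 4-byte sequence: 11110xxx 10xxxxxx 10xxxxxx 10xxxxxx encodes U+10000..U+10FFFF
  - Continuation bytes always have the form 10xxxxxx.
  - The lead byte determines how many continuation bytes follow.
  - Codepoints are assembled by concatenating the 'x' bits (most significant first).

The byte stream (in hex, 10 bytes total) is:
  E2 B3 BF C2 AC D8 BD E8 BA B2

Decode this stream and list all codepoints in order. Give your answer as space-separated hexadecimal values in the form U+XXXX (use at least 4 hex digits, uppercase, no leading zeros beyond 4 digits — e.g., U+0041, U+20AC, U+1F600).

Answer: U+2CFF U+00AC U+063D U+8EB2

Derivation:
Byte[0]=E2: 3-byte lead, need 2 cont bytes. acc=0x2
Byte[1]=B3: continuation. acc=(acc<<6)|0x33=0xB3
Byte[2]=BF: continuation. acc=(acc<<6)|0x3F=0x2CFF
Completed: cp=U+2CFF (starts at byte 0)
Byte[3]=C2: 2-byte lead, need 1 cont bytes. acc=0x2
Byte[4]=AC: continuation. acc=(acc<<6)|0x2C=0xAC
Completed: cp=U+00AC (starts at byte 3)
Byte[5]=D8: 2-byte lead, need 1 cont bytes. acc=0x18
Byte[6]=BD: continuation. acc=(acc<<6)|0x3D=0x63D
Completed: cp=U+063D (starts at byte 5)
Byte[7]=E8: 3-byte lead, need 2 cont bytes. acc=0x8
Byte[8]=BA: continuation. acc=(acc<<6)|0x3A=0x23A
Byte[9]=B2: continuation. acc=(acc<<6)|0x32=0x8EB2
Completed: cp=U+8EB2 (starts at byte 7)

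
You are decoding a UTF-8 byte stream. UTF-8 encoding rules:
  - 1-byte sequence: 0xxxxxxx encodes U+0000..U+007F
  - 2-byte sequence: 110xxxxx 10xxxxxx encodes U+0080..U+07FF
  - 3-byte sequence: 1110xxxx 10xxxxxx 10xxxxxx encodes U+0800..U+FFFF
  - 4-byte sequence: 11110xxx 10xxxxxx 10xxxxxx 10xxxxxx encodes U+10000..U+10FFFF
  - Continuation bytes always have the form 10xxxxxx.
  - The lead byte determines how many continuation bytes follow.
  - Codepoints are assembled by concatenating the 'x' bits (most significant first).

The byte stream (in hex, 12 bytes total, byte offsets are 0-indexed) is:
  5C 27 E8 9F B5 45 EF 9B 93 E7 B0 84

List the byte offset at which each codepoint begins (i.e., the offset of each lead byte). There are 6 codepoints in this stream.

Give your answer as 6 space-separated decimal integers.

Answer: 0 1 2 5 6 9

Derivation:
Byte[0]=5C: 1-byte ASCII. cp=U+005C
Byte[1]=27: 1-byte ASCII. cp=U+0027
Byte[2]=E8: 3-byte lead, need 2 cont bytes. acc=0x8
Byte[3]=9F: continuation. acc=(acc<<6)|0x1F=0x21F
Byte[4]=B5: continuation. acc=(acc<<6)|0x35=0x87F5
Completed: cp=U+87F5 (starts at byte 2)
Byte[5]=45: 1-byte ASCII. cp=U+0045
Byte[6]=EF: 3-byte lead, need 2 cont bytes. acc=0xF
Byte[7]=9B: continuation. acc=(acc<<6)|0x1B=0x3DB
Byte[8]=93: continuation. acc=(acc<<6)|0x13=0xF6D3
Completed: cp=U+F6D3 (starts at byte 6)
Byte[9]=E7: 3-byte lead, need 2 cont bytes. acc=0x7
Byte[10]=B0: continuation. acc=(acc<<6)|0x30=0x1F0
Byte[11]=84: continuation. acc=(acc<<6)|0x04=0x7C04
Completed: cp=U+7C04 (starts at byte 9)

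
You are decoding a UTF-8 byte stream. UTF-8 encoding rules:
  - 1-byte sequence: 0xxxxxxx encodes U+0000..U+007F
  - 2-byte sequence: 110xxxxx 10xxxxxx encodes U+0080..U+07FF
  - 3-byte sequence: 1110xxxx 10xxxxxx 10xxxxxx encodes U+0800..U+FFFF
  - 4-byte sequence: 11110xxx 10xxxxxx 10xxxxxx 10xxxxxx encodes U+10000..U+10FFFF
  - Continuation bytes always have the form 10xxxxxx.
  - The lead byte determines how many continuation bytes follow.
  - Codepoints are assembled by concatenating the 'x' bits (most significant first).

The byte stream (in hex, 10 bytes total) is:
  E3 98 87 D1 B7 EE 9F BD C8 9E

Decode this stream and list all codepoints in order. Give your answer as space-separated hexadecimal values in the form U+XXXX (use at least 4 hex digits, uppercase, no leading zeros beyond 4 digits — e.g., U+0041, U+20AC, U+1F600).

Byte[0]=E3: 3-byte lead, need 2 cont bytes. acc=0x3
Byte[1]=98: continuation. acc=(acc<<6)|0x18=0xD8
Byte[2]=87: continuation. acc=(acc<<6)|0x07=0x3607
Completed: cp=U+3607 (starts at byte 0)
Byte[3]=D1: 2-byte lead, need 1 cont bytes. acc=0x11
Byte[4]=B7: continuation. acc=(acc<<6)|0x37=0x477
Completed: cp=U+0477 (starts at byte 3)
Byte[5]=EE: 3-byte lead, need 2 cont bytes. acc=0xE
Byte[6]=9F: continuation. acc=(acc<<6)|0x1F=0x39F
Byte[7]=BD: continuation. acc=(acc<<6)|0x3D=0xE7FD
Completed: cp=U+E7FD (starts at byte 5)
Byte[8]=C8: 2-byte lead, need 1 cont bytes. acc=0x8
Byte[9]=9E: continuation. acc=(acc<<6)|0x1E=0x21E
Completed: cp=U+021E (starts at byte 8)

Answer: U+3607 U+0477 U+E7FD U+021E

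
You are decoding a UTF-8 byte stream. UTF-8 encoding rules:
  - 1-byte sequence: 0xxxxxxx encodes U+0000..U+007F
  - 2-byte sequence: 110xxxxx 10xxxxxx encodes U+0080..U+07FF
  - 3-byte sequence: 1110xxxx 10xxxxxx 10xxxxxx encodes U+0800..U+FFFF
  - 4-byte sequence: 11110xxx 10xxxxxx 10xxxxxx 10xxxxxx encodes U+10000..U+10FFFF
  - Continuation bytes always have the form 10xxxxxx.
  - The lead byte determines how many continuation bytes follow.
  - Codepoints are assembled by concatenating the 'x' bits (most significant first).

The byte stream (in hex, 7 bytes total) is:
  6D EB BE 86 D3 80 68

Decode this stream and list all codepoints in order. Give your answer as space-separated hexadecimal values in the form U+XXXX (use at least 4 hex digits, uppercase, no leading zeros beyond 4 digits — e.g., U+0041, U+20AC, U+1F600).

Answer: U+006D U+BF86 U+04C0 U+0068

Derivation:
Byte[0]=6D: 1-byte ASCII. cp=U+006D
Byte[1]=EB: 3-byte lead, need 2 cont bytes. acc=0xB
Byte[2]=BE: continuation. acc=(acc<<6)|0x3E=0x2FE
Byte[3]=86: continuation. acc=(acc<<6)|0x06=0xBF86
Completed: cp=U+BF86 (starts at byte 1)
Byte[4]=D3: 2-byte lead, need 1 cont bytes. acc=0x13
Byte[5]=80: continuation. acc=(acc<<6)|0x00=0x4C0
Completed: cp=U+04C0 (starts at byte 4)
Byte[6]=68: 1-byte ASCII. cp=U+0068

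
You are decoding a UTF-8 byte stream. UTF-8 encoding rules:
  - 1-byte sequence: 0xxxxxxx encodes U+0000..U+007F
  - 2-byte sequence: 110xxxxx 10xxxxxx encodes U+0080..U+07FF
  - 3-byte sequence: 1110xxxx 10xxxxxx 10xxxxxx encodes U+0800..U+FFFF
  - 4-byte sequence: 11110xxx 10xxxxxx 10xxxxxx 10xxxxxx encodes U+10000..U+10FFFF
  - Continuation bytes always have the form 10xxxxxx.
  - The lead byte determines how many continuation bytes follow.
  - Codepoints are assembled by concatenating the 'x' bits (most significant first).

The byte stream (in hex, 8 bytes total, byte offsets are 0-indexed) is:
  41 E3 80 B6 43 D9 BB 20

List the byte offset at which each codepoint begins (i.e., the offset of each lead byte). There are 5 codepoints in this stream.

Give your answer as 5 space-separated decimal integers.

Byte[0]=41: 1-byte ASCII. cp=U+0041
Byte[1]=E3: 3-byte lead, need 2 cont bytes. acc=0x3
Byte[2]=80: continuation. acc=(acc<<6)|0x00=0xC0
Byte[3]=B6: continuation. acc=(acc<<6)|0x36=0x3036
Completed: cp=U+3036 (starts at byte 1)
Byte[4]=43: 1-byte ASCII. cp=U+0043
Byte[5]=D9: 2-byte lead, need 1 cont bytes. acc=0x19
Byte[6]=BB: continuation. acc=(acc<<6)|0x3B=0x67B
Completed: cp=U+067B (starts at byte 5)
Byte[7]=20: 1-byte ASCII. cp=U+0020

Answer: 0 1 4 5 7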